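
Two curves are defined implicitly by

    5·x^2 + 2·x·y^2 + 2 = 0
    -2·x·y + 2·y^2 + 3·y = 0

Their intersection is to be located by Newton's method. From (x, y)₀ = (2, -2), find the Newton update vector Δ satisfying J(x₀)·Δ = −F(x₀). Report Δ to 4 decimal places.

At (2, -2): F = (38.0000, 10.0000).
Jacobian J = [[10·x + 2·y^2, 4·x·y], [-2·y, -2·x + 4·y + 3]].
At the point, J = [[28.0000, -16.0000], [4.0000, -9.0000]] (det J = -188.0000).
Solving J·Δ = −F gives Δ = (-0.9681, 0.6809).

(-0.9681, 0.6809)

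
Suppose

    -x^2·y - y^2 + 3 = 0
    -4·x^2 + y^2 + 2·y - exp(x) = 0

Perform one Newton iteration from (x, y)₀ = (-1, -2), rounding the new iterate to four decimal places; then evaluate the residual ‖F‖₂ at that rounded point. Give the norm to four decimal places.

At (-1, -2): F = (1.0000, -4.367879).
Jacobian J = [[-2·x·y, -x^2 - 2·y], [-8·x - exp(x), 2·y + 2]].
At the point, J = [[-4.0000, 3.0000], [7.632121, -2.0000]] (det J = -14.896362).
Solving J·Δ = −F gives Δ = (0.7454, 0.6605).
Then the next iterate is (x, y)₁ = (-0.2546, -1.3395).
Re-evaluating at (-0.2546, -1.3395): F = (1.292568, -1.919251), so ‖F‖₂ = 2.3139.

2.3139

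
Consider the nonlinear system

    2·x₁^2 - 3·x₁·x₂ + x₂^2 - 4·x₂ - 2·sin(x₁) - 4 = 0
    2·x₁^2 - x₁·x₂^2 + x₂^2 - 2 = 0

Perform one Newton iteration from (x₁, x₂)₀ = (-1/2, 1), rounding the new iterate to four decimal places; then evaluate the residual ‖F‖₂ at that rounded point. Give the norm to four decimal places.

0.6672

At (-1/2, 1): F = (-4.041149, 0.0000).
Jacobian J = [[4·x₁ - 3·x₂ - 2·cos(x₁), -3·x₁ + 2·x₂ - 4], [4·x₁ - x₂^2, -2·x₁·x₂ + 2·x₂]].
At the point, J = [[-6.755165, -0.5000], [-3.0000, 3.0000]] (det J = -21.765495).
Solving J·Δ = −F gives Δ = (-0.5570, -0.5570).
Then the next iterate is (x₁, x₂)₁ = (-1.0570, 0.4430).
Re-evaluating at (-1.0570, 0.4430): F = (-0.194730, 0.638182), so ‖F‖₂ = 0.6672.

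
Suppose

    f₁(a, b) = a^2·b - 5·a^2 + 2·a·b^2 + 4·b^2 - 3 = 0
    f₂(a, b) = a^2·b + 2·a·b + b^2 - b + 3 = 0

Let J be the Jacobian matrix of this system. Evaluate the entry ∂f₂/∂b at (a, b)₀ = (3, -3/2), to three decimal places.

11.000

∂f₂/∂b = a^2 + 2·a + 2·b - 1.
At (3, -3/2) this is 11.000.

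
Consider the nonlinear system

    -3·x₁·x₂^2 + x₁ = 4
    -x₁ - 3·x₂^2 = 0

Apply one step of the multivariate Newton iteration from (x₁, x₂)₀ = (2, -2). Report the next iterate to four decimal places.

(2.2222, -0.8148)

At (2, -2): F = (-26.0000, -14.0000).
Jacobian J = [[-3·x₂^2 + 1, -6·x₁·x₂], [-1, -6·x₂]].
At the point, J = [[-11.0000, 24.0000], [-1.0000, 12.0000]] (det J = -108.0000).
Solving J·Δ = −F gives Δ = (0.2222, 1.1852).
Then the next iterate is (x₁, x₂)₁ = (2.2222, -0.8148).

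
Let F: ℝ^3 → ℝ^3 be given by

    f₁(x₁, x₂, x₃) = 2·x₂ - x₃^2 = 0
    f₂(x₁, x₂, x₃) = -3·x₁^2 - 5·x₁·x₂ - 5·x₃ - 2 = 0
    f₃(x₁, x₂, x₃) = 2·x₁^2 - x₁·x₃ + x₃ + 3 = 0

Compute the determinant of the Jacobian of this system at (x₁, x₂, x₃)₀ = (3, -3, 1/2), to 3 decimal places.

-299.500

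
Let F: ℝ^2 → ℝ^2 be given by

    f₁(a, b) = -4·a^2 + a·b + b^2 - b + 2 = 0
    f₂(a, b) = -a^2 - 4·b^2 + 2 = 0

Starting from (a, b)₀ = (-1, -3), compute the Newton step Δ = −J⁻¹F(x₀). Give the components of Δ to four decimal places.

(-0.2353, 1.4779)

At (-1, -3): F = (13.0000, -35.0000).
Jacobian J = [[-8·a + b, a + 2·b - 1], [-2·a, -8·b]].
At the point, J = [[5.0000, -8.0000], [2.0000, 24.0000]] (det J = 136.0000).
Solving J·Δ = −F gives Δ = (-0.2353, 1.4779).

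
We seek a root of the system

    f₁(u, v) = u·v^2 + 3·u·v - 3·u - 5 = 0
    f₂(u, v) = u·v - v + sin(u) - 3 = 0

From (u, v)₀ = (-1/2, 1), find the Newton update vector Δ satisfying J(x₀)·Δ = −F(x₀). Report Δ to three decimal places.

At (-1/2, 1): F = (-5.500, -4.97943).
Jacobian J = [[v^2 + 3·v - 3, 2·u·v + 3·u], [v + cos(u), u - 1]].
At the point, J = [[1.000, -2.500], [1.87758, -1.500]] (det J = 3.19396).
Solving J·Δ = −F gives Δ = (1.315, -1.674).

(1.315, -1.674)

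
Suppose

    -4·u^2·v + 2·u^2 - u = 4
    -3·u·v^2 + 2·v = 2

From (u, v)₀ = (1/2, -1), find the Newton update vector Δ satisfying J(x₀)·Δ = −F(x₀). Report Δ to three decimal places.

At (1/2, -1): F = (-3.000, -5.500).
Jacobian J = [[-8·u·v + 4·u - 1, -4·u^2], [-3·v^2, -6·u·v + 2]].
At the point, J = [[5.000, -1.000], [-3.000, 5.000]] (det J = 22.000).
Solving J·Δ = −F gives Δ = (0.932, 1.659).

(0.932, 1.659)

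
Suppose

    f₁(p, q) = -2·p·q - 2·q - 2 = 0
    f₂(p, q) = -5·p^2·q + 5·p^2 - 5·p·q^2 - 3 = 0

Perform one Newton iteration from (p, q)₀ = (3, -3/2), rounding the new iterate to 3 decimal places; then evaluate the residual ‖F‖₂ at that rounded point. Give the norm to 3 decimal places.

20.543

At (3, -3/2): F = (10.000, 75.750).
Jacobian J = [[-2·q, -2·p - 2], [-10·p·q + 10·p - 5·q^2, -5·p^2 - 10·p·q]].
At the point, J = [[3.000, -8.000], [63.750, 0.000]] (det J = 510.000).
Solving J·Δ = −F gives Δ = (-1.188, 0.804).
Then the next iterate is (p, q)₁ = (1.812, -0.696).
Re-evaluating at (1.812, -0.696): F = (1.91430, 20.45395), so ‖F‖₂ = 20.543.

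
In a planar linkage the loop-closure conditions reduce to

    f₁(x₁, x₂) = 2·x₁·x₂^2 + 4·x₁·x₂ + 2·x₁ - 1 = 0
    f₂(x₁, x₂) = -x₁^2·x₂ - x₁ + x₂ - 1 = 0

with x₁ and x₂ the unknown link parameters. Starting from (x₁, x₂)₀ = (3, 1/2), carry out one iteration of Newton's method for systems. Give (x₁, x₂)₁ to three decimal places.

(1.778, 0.111)

At (3, 1/2): F = (12.500, -8.000).
Jacobian J = [[2·x₂^2 + 4·x₂ + 2, 4·x₁·x₂ + 4·x₁], [-2·x₁·x₂ - 1, -x₁^2 + 1]].
At the point, J = [[4.500, 18.000], [-4.000, -8.000]] (det J = 36.000).
Solving J·Δ = −F gives Δ = (-1.222, -0.389).
Then the next iterate is (x₁, x₂)₁ = (1.778, 0.111).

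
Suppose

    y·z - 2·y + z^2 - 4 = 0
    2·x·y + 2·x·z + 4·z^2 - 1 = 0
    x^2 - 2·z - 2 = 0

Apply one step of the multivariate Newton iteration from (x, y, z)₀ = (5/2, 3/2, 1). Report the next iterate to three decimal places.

(2.164, -2.004, 1.285)

At (5/2, 3/2, 1): F = (-4.500, 15.500, 2.250).
Jacobian J = [[0, z - 2, y + 2·z], [2·y + 2·z, 2·x, 2·x + 8·z], [2·x, 0, -2]].
At the point, J = [[0.000, -1.000, 3.500], [5.000, 5.000, 13.000], [5.000, 0.000, -2.000]] (det J = -162.500).
Solving J·Δ = −F gives Δ = (-0.336, -3.504, 0.285).
Then the next iterate is (x, y, z)₁ = (2.164, -2.004, 1.285).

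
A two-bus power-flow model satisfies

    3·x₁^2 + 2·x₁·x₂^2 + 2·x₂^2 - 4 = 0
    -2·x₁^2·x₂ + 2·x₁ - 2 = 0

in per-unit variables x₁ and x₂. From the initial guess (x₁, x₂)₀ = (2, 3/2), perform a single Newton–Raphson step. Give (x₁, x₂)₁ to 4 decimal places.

At (2, 3/2): F = (21.5000, -10.0000).
Jacobian J = [[6·x₁ + 2·x₂^2, 4·x₁·x₂ + 4·x₂], [-4·x₁·x₂ + 2, -2·x₁^2]].
At the point, J = [[16.5000, 18.0000], [-10.0000, -8.0000]] (det J = 48.0000).
Solving J·Δ = −F gives Δ = (-0.1667, -1.0417).
Then the next iterate is (x₁, x₂)₁ = (1.8333, 0.4583).

(1.8333, 0.4583)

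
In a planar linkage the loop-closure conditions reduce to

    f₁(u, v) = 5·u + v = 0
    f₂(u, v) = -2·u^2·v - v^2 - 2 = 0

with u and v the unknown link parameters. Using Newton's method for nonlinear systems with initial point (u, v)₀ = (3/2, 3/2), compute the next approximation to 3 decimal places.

(-0.482, 2.412)

At (3/2, 3/2): F = (9.000, -11.000).
Jacobian J = [[5, 1], [-4·u·v, -2·u^2 - 2·v]].
At the point, J = [[5.000, 1.000], [-9.000, -7.500]] (det J = -28.500).
Solving J·Δ = −F gives Δ = (-1.982, 0.912).
Then the next iterate is (u, v)₁ = (-0.482, 2.412).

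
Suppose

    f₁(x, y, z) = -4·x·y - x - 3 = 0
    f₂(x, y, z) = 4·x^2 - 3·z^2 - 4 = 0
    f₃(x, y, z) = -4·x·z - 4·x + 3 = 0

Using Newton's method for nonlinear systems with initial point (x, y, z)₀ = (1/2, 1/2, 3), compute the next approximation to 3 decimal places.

(0.399, -1.598, 1.311)

At (1/2, 1/2, 3): F = (-4.500, -30.000, -5.000).
Jacobian J = [[-4·y - 1, -4·x, 0], [8·x, 0, -6·z], [-4·z - 4, 0, -4·x]].
At the point, J = [[-3.000, -2.000, 0.000], [4.000, 0.000, -18.000], [-16.000, 0.000, -2.000]] (det J = -592.000).
Solving J·Δ = −F gives Δ = (-0.101, -2.098, -1.689).
Then the next iterate is (x, y, z)₁ = (0.399, -1.598, 1.311).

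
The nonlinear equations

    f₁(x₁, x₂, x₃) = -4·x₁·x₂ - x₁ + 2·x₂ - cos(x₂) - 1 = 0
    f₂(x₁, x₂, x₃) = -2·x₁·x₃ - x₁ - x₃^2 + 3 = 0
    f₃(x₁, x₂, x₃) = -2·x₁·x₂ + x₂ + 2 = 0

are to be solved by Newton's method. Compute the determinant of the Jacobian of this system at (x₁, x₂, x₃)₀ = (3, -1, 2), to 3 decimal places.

J = [[-4·x₂ - 1, -4·x₁ + sin(x₂) + 2, 0], [-2·x₃ - 1, 0, -2·x₁ - 2·x₃], [-2·x₂, -2·x₁ + 1, 0]].
At the point, J = [[3.000, -10.84147, 0.000], [-5.000, 0.000, -10.000], [2.000, -5.000, 0.000]].
det J = 66.829.

66.829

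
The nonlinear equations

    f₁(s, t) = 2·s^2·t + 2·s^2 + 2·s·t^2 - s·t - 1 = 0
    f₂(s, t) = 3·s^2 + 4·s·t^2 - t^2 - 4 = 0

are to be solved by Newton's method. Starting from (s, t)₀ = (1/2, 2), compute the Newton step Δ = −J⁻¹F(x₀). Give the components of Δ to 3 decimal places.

(0.393, -2.054)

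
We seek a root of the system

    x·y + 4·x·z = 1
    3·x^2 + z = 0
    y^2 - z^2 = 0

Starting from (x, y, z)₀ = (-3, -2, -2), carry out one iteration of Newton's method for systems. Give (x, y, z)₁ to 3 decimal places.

At (-3, -2, -2): F = (29.000, 25.000, 0.000).
Jacobian J = [[y + 4·z, x, 4·x], [6·x, 0, 1], [0, 2·y, -2·z]].
At the point, J = [[-10.000, -3.000, -12.000], [-18.000, 0.000, 1.000], [0.000, -4.000, 4.000]] (det J = -1120.000).
Solving J·Δ = −F gives Δ = (1.443, 0.971, 0.971).
Then the next iterate is (x, y, z)₁ = (-1.557, -1.029, -1.029).

(-1.557, -1.029, -1.029)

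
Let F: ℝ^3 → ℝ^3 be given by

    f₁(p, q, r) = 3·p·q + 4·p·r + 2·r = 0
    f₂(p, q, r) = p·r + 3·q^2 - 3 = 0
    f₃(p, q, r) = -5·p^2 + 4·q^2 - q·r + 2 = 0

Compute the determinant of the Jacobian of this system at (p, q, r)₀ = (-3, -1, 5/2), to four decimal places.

J = [[3·q + 4·r, 3·p, 4·p + 2], [r, 6·q, p], [-10·p, 8·q - r, -q]].
At the point, J = [[7.0000, -9.0000, -10.0000], [2.5000, -6.0000, -3.0000], [30.0000, -10.5000, 1.0000]].
det J = -967.5000.

-967.5000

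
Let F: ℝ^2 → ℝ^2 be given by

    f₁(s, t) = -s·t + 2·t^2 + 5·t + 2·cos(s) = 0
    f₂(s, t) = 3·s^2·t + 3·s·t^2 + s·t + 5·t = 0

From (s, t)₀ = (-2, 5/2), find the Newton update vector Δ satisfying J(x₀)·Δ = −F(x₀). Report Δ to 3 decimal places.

(2.752, -1.605)

At (-2, 5/2): F = (29.16771, 0.000).
Jacobian J = [[-t - 2·sin(s), -s + 4·t + 5], [6·s·t + 3·t^2 + t, 3·s^2 + 6·s·t + s + 5]].
At the point, J = [[-0.68141, 17.000], [-8.750, -15.000]] (det J = 158.97108).
Solving J·Δ = −F gives Δ = (2.752, -1.605).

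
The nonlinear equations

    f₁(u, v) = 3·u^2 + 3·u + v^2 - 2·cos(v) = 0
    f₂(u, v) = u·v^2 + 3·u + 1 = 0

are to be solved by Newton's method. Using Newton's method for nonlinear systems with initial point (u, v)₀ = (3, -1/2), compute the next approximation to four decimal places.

(1.5446, 1.5066)

At (3, -1/2): F = (34.494835, 10.7500).
Jacobian J = [[6·u + 3, 2·v + 2·sin(v)], [v^2 + 3, 2·u·v]].
At the point, J = [[21.0000, -1.958851], [3.2500, -3.0000]] (det J = -56.633734).
Solving J·Δ = −F gives Δ = (-1.4554, 2.0066).
Then the next iterate is (u, v)₁ = (1.5446, 1.5066).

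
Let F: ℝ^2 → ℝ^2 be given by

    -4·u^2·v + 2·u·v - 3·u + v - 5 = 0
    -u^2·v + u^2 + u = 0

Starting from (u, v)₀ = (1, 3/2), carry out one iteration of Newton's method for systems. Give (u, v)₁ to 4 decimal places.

(0.1667, 2.0000)

At (1, 3/2): F = (-9.5000, 0.5000).
Jacobian J = [[-8·u·v + 2·v - 3, -4·u^2 + 2·u + 1], [-2·u·v + 2·u + 1, -u^2]].
At the point, J = [[-12.0000, -1.0000], [0.0000, -1.0000]] (det J = 12.0000).
Solving J·Δ = −F gives Δ = (-0.8333, 0.5000).
Then the next iterate is (u, v)₁ = (0.1667, 2.0000).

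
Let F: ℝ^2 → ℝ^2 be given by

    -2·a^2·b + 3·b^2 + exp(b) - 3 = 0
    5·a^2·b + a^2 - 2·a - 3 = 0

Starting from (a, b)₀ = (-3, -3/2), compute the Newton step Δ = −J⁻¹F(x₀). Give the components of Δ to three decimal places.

(0.511, 0.813)

At (-3, -3/2): F = (30.97313, -55.500).
Jacobian J = [[-4·a·b, -2·a^2 + 6·b + exp(b)], [10·a·b + 2·a - 2, 5·a^2]].
At the point, J = [[-18.000, -26.77687], [37.000, 45.000]] (det J = 180.74418).
Solving J·Δ = −F gives Δ = (0.511, 0.813).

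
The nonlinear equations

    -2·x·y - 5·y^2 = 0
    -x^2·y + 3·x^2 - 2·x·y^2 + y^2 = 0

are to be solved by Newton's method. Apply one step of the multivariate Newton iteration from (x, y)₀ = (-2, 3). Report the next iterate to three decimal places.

At (-2, 3): F = (-33.000, 45.000).
Jacobian J = [[-2·y, -2·x - 10·y], [-2·x·y + 6·x - 2·y^2, -x^2 - 4·x·y + 2·y]].
At the point, J = [[-6.000, -26.000], [-18.000, 26.000]] (det J = -624.000).
Solving J·Δ = −F gives Δ = (0.500, -1.385).
Then the next iterate is (x, y)₁ = (-1.500, 1.615).

(-1.500, 1.615)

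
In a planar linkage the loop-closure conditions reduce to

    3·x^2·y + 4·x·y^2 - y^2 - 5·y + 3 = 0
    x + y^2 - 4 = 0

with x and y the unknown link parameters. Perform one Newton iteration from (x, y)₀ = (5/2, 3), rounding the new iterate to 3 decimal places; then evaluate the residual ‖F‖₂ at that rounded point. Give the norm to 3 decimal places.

At (5/2, 3): F = (125.250, 7.500).
Jacobian J = [[6·x·y + 4·y^2, 3·x^2 + 8·x·y - 2·y - 5], [1, 2·y]].
At the point, J = [[81.000, 67.750], [1.000, 6.000]] (det J = 418.250).
Solving J·Δ = −F gives Δ = (-0.582, -1.153).
Then the next iterate is (x, y)₁ = (1.918, 1.847).
Re-evaluating at (1.918, 1.847): F = (36.90973, 1.32941), so ‖F‖₂ = 36.934.

36.934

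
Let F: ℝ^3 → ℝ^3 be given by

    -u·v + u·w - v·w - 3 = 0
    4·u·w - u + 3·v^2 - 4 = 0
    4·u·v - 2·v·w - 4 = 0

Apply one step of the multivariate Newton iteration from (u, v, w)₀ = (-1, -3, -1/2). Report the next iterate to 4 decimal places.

At (-1, -3, -1/2): F = (-7.0000, 26.0000, 5.0000).
Jacobian J = [[-v + w, -u - w, u - v], [4·w - 1, 6·v, 4·u], [4·v, 4·u - 2·w, -2·v]].
At the point, J = [[2.5000, 1.5000, 2.0000], [-3.0000, -18.0000, -4.0000], [-12.0000, -3.0000, 6.0000]] (det J = -615.0000).
Solving J·Δ = −F gives Δ = (0.9756, 0.9301, 1.5829).
Then the next iterate is (u, v, w)₁ = (-0.0244, -2.0699, 1.0829).

(-0.0244, -2.0699, 1.0829)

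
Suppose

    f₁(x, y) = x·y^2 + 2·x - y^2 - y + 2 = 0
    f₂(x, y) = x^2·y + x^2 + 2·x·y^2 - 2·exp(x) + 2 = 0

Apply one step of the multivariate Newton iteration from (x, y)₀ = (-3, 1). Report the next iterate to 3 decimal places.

At (-3, 1): F = (-9.000, 13.90043).
Jacobian J = [[y^2 + 2, 2·x·y - 2·y - 1], [2·x·y + 2·x + 2·y^2 - 2·exp(x), x^2 + 4·x·y]].
At the point, J = [[3.000, -9.000], [-10.09957, -3.000]] (det J = -99.89617).
Solving J·Δ = −F gives Δ = (1.523, -0.492).
Then the next iterate is (x, y)₁ = (-1.477, 0.508).

(-1.477, 0.508)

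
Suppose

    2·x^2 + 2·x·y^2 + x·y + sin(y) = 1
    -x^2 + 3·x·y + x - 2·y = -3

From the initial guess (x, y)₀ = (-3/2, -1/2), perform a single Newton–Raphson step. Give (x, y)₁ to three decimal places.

At (-3/2, -1/2): F = (3.02057, 2.500).
Jacobian J = [[4·x + 2·y^2 + y, 4·x·y + x + cos(y)], [-2·x + 3·y + 1, 3·x - 2]].
At the point, J = [[-6.000, 2.37758], [2.500, -6.500]] (det J = 33.05604).
Solving J·Δ = −F gives Δ = (0.774, 0.682).
Then the next iterate is (x, y)₁ = (-0.726, 0.182).

(-0.726, 0.182)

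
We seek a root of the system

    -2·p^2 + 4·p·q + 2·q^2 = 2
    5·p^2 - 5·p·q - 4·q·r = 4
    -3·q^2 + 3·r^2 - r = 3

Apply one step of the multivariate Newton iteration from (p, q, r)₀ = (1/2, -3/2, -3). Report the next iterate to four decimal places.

At (1/2, -3/2, -3): F = (-1.0000, -17.0000, 20.2500).
Jacobian J = [[-4·p + 4·q, 4·p + 4·q, 0], [10·p - 5·q, -5·p - 4·r, -4·q], [0, -6·q, 6·r - 1]].
At the point, J = [[-8.0000, -4.0000, 0.0000], [12.5000, 9.5000, 6.0000], [0.0000, 9.0000, -19.0000]] (det J = 926.0000).
Solving J·Δ = −F gives Δ = (-1.1237, 1.9973, 2.0119).
Then the next iterate is (p, q, r)₁ = (-0.6237, 0.4973, -0.9881).

(-0.6237, 0.4973, -0.9881)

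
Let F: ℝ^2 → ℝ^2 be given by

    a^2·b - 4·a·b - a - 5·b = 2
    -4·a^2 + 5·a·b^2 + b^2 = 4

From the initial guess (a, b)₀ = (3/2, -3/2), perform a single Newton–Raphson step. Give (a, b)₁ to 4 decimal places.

(-8.4337, -0.9676)

At (3/2, -3/2): F = (9.6250, 6.1250).
Jacobian J = [[2·a·b - 4·b - 1, a^2 - 4·a - 5], [-8·a + 5·b^2, 10·a·b + 2·b]].
At the point, J = [[0.5000, -8.7500], [-0.7500, -25.5000]] (det J = -19.3125).
Solving J·Δ = −F gives Δ = (-9.9337, 0.5324).
Then the next iterate is (a, b)₁ = (-8.4337, -0.9676).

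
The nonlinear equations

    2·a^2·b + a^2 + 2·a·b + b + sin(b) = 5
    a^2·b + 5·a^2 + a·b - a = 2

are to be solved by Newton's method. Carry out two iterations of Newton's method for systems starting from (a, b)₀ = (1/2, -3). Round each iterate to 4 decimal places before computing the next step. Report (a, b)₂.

(-0.7742, 2.9224)

At (1/2, -3): F = (-12.391120, -3.5000).
Jacobian J = [[4·a·b + 2·a + 2·b, 2·a^2 + 2·a + cos(b) + 1], [2·a·b + 10·a + b - 1, a^2 + a]].
At the point, J = [[-11.0000, 1.510008], [-2.0000, 0.7500]] (det J = -5.229985).
Solving J·Δ = −F gives Δ = (-0.7664, 2.6229).
Then the next iterate is (a, b)₁ = (-0.2664, -0.3771).
Round to (-0.2664, -0.3771) and repeat: F = (-5.526963, -1.305058), J = [[-0.885162, 1.538874], [-3.840181, -0.195431]].
Δ = (-0.5078, 3.2995), so (a, b)₂ = (-0.7742, 2.9224).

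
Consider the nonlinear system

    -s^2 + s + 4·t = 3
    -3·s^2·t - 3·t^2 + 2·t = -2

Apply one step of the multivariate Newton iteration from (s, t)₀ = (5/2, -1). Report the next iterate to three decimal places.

At (5/2, -1): F = (-10.750, 15.750).
Jacobian J = [[-2·s + 1, 4], [-6·s·t, -3·s^2 - 6·t + 2]].
At the point, J = [[-4.000, 4.000], [15.000, -10.750]] (det J = -17.000).
Solving J·Δ = −F gives Δ = (3.092, 5.779).
Then the next iterate is (s, t)₁ = (5.592, 4.779).

(5.592, 4.779)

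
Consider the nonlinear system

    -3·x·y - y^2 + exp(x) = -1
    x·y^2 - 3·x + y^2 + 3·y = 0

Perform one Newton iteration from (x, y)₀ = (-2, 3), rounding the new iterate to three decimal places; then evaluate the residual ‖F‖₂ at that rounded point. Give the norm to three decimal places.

45.943

At (-2, 3): F = (10.13534, 6.000).
Jacobian J = [[-3·y + exp(x), -3·x - 2·y], [y^2 - 3, 2·x·y + 2·y + 3]].
At the point, J = [[-8.86466, 0.000], [6.000, -3.000]] (det J = 26.59399).
Solving J·Δ = −F gives Δ = (1.143, 4.287).
Then the next iterate is (x, y)₁ = (-0.857, 7.287).
Re-evaluating at (-0.857, 7.287): F = (-32.94106, 32.02535), so ‖F‖₂ = 45.943.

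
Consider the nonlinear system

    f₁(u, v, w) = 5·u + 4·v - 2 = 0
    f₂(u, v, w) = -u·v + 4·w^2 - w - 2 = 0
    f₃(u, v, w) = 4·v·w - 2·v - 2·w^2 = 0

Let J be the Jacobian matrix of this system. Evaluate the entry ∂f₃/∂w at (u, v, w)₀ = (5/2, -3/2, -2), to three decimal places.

2.000

∂f₃/∂w = 4·v - 4·w.
At (5/2, -3/2, -2) this is 2.000.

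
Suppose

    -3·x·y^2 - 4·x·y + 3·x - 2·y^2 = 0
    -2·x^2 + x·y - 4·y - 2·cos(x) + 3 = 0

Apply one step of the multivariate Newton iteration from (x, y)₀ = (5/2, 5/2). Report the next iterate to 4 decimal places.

(0.7877, 1.9298)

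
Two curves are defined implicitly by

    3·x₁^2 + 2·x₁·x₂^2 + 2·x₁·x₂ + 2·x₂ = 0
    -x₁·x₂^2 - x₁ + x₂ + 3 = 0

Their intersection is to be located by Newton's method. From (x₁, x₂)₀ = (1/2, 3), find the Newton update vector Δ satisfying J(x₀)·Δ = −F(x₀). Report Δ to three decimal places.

(1.292, -5.958)

At (1/2, 3): F = (18.750, 1.000).
Jacobian J = [[6·x₁ + 2·x₂^2 + 2·x₂, 4·x₁·x₂ + 2·x₁ + 2], [-x₂^2 - 1, -2·x₁·x₂ + 1]].
At the point, J = [[27.000, 9.000], [-10.000, -2.000]] (det J = 36.000).
Solving J·Δ = −F gives Δ = (1.292, -5.958).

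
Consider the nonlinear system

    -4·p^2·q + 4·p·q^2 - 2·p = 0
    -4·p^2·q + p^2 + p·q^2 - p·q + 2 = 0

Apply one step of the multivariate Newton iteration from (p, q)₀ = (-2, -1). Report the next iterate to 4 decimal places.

At (-2, -1): F = (12.0000, 18.0000).
Jacobian J = [[-8·p·q + 4·q^2 - 2, -4·p^2 + 8·p·q], [-8·p·q + 2·p + q^2 - q, -4·p^2 + 2·p·q - p]].
At the point, J = [[-14.0000, 0.0000], [-18.0000, -10.0000]] (det J = 140.0000).
Solving J·Δ = −F gives Δ = (0.8571, 0.2571).
Then the next iterate is (p, q)₁ = (-1.1429, -0.7429).

(-1.1429, -0.7429)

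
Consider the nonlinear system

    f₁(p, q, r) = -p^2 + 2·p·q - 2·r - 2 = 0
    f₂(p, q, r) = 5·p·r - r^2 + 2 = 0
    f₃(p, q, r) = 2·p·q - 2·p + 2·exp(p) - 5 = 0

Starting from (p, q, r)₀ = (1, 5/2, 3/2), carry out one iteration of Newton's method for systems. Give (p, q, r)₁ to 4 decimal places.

At (1, 5/2, 3/2): F = (-1.0000, 7.2500, 3.436564).
Jacobian J = [[-2·p + 2·q, 2·p, -2], [5·r, 0, 5·p - 2·r], [2·q + 2·exp(p) - 2, 2·p, 0]].
At the point, J = [[3.0000, 2.0000, -2.0000], [7.5000, 0.0000, 2.0000], [8.436564, 2.0000, 0.0000]] (det J = -8.253745).
Solving J·Δ = −F gives Δ = (-1.3635, 4.0332, 1.4880).
Then the next iterate is (p, q, r)₁ = (-0.3635, 6.5332, 2.9880).

(-0.3635, 6.5332, 2.9880)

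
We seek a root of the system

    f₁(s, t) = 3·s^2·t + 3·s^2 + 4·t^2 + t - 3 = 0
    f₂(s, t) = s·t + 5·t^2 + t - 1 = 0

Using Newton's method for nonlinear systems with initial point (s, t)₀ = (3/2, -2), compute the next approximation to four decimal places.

(1.2083, -1.1667)

At (3/2, -2): F = (4.2500, 14.0000).
Jacobian J = [[6·s·t + 6·s, 3·s^2 + 8·t + 1], [t, s + 10·t + 1]].
At the point, J = [[-9.0000, -8.2500], [-2.0000, -17.5000]] (det J = 141.0000).
Solving J·Δ = −F gives Δ = (-0.2917, 0.8333).
Then the next iterate is (s, t)₁ = (1.2083, -1.1667).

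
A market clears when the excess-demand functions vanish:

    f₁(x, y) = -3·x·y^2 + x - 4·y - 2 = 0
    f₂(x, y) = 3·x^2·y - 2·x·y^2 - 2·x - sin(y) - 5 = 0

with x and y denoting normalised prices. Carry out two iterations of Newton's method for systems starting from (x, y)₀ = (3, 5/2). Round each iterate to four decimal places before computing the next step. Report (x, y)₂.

(2.2731, 0.6112)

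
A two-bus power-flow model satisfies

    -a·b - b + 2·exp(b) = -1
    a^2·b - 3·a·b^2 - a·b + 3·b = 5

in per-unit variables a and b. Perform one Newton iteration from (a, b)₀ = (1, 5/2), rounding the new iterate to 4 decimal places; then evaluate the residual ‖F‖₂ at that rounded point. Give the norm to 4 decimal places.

9.7037

At (1, 5/2): F = (20.364988, -16.2500).
Jacobian J = [[-b, -a + 2·exp(b) - 1], [2·a·b - 3·b^2 - b, a^2 - 6·a·b - a + 3]].
At the point, J = [[-2.5000, 22.364988], [-16.2500, -12.0000]] (det J = 393.431054).
Solving J·Δ = −F gives Δ = (-0.3026, -0.9444).
Then the next iterate is (a, b)₁ = (0.6974, 1.5556).
Re-evaluating at (0.6974, 1.5556): F = (7.835381, -5.724380), so ‖F‖₂ = 9.7037.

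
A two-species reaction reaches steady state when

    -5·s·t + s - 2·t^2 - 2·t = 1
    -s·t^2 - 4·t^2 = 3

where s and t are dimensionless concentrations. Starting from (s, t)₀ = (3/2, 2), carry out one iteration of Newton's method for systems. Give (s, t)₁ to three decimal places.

(0.363, 1.070)

At (3/2, 2): F = (-26.500, -25.000).
Jacobian J = [[-5·t + 1, -5·s - 4·t - 2], [-t^2, -2·s·t - 8·t]].
At the point, J = [[-9.000, -17.500], [-4.000, -22.000]] (det J = 128.000).
Solving J·Δ = −F gives Δ = (-1.137, -0.930).
Then the next iterate is (s, t)₁ = (0.363, 1.070).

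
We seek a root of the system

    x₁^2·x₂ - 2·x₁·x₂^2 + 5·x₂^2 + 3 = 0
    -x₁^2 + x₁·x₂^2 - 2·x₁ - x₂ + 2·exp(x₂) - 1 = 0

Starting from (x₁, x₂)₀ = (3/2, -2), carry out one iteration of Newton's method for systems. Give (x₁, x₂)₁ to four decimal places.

At (3/2, -2): F = (6.5000, 2.020671).
Jacobian J = [[2·x₁·x₂ - 2·x₂^2, x₁^2 - 4·x₁·x₂ + 10·x₂], [-2·x₁ + x₂^2 - 2, 2·x₁·x₂ + 2·exp(x₂) - 1]].
At the point, J = [[-14.0000, -5.7500], [-1.0000, -6.729329]] (det J = 88.460612).
Solving J·Δ = −F gives Δ = (0.3631, 0.2463).
Then the next iterate is (x₁, x₂)₁ = (1.8631, -1.7537).

(1.8631, -1.7537)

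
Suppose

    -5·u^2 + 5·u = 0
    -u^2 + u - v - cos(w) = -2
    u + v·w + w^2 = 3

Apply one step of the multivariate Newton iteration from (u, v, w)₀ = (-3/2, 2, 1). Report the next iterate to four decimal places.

At (-3/2, 2, 1): F = (-18.7500, -4.290302, -1.5000).
Jacobian J = [[-10·u + 5, 0, 0], [-2·u + 1, -1, sin(w)], [1, w, v + 2·w]].
At the point, J = [[20.0000, 0.0000, 0.0000], [4.0000, -1.0000, 0.841471], [1.0000, 1.0000, 4.0000]] (det J = -96.829420).
Solving J·Δ = −F gives Δ = (0.9375, -0.3486, 0.2278).
Then the next iterate is (u, v, w)₁ = (-0.5625, 1.6514, 1.2278).

(-0.5625, 1.6514, 1.2278)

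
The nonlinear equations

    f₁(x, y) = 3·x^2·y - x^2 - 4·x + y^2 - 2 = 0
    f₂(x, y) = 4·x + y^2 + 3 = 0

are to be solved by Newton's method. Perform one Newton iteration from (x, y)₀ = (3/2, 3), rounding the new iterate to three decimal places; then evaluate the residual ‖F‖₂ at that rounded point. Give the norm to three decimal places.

59.707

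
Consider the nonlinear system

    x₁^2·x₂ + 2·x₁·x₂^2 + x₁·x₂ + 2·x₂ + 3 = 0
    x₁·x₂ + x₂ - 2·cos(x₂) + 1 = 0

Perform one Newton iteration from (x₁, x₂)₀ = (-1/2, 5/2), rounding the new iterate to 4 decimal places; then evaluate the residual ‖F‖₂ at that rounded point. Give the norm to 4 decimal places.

3.0976

At (-1/2, 5/2): F = (1.1250, 3.852287).
Jacobian J = [[2·x₁·x₂ + 2·x₂^2 + x₂, x₁^2 + 4·x₁·x₂ + x₁ + 2], [x₂, x₁ + 2·sin(x₂) + 1]].
At the point, J = [[12.5000, -3.2500], [2.5000, 1.696944]] (det J = 29.336804).
Solving J·Δ = −F gives Δ = (-0.4918, -1.5455).
Then the next iterate is (x₁, x₂)₁ = (-0.9918, 0.9545).
Re-evaluating at (-0.9918, 0.9545): F = (3.094038, -0.148207), so ‖F‖₂ = 3.0976.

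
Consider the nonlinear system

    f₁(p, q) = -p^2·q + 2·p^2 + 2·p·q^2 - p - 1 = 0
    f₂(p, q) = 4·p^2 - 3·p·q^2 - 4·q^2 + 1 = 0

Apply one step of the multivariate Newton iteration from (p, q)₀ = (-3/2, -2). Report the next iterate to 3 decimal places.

(-1.041, -1.508)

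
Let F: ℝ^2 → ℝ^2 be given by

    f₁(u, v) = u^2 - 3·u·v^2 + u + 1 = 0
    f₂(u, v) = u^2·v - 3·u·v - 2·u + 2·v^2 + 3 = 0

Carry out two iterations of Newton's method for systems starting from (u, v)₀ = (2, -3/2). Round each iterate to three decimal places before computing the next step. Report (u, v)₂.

At (2, -3/2): F = (-6.500, 6.500).
Jacobian J = [[2·u - 3·v^2 + 1, -6·u·v], [2·u·v - 3·v - 2, u^2 - 3·u + 4·v]].
At the point, J = [[-1.750, 18.000], [-3.500, -8.000]] (det J = 77.000).
Solving J·Δ = −F gives Δ = (0.844, 0.443).
Then the next iterate is (u, v)₁ = (2.844, -1.057).
Round to (2.844, -1.057) and repeat: F = (2.39997, 0.01545), J = [[3.33625, 18.03665], [-4.84122, -4.67166]].
Δ = (0.160, -0.163), so (u, v)₂ = (3.004, -1.220).

(3.004, -1.220)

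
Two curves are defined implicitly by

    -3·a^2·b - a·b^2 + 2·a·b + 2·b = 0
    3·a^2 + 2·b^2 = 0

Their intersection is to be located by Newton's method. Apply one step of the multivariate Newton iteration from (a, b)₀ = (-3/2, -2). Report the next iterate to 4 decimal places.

(-1.8657, 0.2552)

At (-3/2, -2): F = (21.5000, 14.7500).
Jacobian J = [[-6·a·b - b^2 + 2·b, -3·a^2 - 2·a·b + 2·a + 2], [6·a, 4·b]].
At the point, J = [[-26.0000, -13.7500], [-9.0000, -8.0000]] (det J = 84.2500).
Solving J·Δ = −F gives Δ = (-0.3657, 2.2552).
Then the next iterate is (a, b)₁ = (-1.8657, 0.2552).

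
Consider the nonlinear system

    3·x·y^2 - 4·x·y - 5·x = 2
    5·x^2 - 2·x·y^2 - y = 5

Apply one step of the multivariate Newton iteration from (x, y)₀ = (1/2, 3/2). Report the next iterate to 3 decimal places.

(-1.738, -0.655)

At (1/2, 3/2): F = (-4.125, -7.500).
Jacobian J = [[3·y^2 - 4·y - 5, 6·x·y - 4·x], [10·x - 2·y^2, -4·x·y - 1]].
At the point, J = [[-4.250, 2.500], [0.500, -4.000]] (det J = 15.750).
Solving J·Δ = −F gives Δ = (-2.238, -2.155).
Then the next iterate is (x, y)₁ = (-1.738, -0.655).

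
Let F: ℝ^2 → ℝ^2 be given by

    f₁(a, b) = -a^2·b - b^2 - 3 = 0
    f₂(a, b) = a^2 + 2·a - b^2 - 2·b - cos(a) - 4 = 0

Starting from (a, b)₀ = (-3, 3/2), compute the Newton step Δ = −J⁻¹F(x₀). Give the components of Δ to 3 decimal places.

At (-3, 3/2): F = (-18.750, -5.26001).
Jacobian J = [[-2·a·b, -a^2 - 2·b], [2·a + sin(a) + 2, -2·b - 2]].
At the point, J = [[9.000, -12.000], [-4.14112, -5.000]] (det J = -94.69344).
Solving J·Δ = −F gives Δ = (0.323, -1.320).

(0.323, -1.320)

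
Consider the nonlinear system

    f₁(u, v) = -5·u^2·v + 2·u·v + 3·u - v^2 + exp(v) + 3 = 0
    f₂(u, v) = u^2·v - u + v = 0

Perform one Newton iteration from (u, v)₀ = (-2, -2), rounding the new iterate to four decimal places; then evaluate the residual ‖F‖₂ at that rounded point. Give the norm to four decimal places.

At (-2, -2): F = (41.135335, -8.0000).
Jacobian J = [[-10·u·v + 2·v + 3, -5·u^2 + 2·u - 2·v + exp(v)], [2·u·v - 1, u^2 + 1]].
At the point, J = [[-41.0000, -19.864665], [7.0000, 5.0000]] (det J = -65.947347).
Solving J·Δ = −F gives Δ = (0.7090, 0.6073).
Then the next iterate is (u, v)₁ = (-1.2910, -1.3927).
Re-evaluating at (-1.2910, -1.3927): F = (12.637675, -2.422887), so ‖F‖₂ = 12.8678.

12.8678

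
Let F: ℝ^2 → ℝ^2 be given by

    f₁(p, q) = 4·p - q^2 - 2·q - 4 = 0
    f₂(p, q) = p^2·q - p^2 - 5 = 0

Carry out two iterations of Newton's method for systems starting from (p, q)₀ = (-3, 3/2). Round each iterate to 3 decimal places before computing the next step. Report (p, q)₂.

At (-3, 3/2): F = (-21.250, -0.500).
Jacobian J = [[4, -2·q - 2], [2·p·q - 2·p, p^2]].
At the point, J = [[4.000, -5.000], [-3.000, 9.000]] (det J = 21.000).
Solving J·Δ = −F gives Δ = (9.226, 3.131).
Then the next iterate is (p, q)₁ = (6.226, 4.631).
Round to (6.226, 4.631) and repeat: F = (-9.80416, 135.74873), J = [[4.000, -11.262], [45.21321, 38.76308]].
Δ = (-1.729, -1.485), so (p, q)₂ = (4.497, 3.146).

(4.497, 3.146)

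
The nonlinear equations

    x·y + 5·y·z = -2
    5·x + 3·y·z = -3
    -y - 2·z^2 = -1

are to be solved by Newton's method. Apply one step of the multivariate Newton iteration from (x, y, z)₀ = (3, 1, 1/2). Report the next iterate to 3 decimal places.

(-0.750, 0.167, 0.667)

At (3, 1, 1/2): F = (7.500, 19.500, -0.500).
Jacobian J = [[y, x + 5·z, 5·y], [5, 3·z, 3·y], [0, -1, -4·z]].
At the point, J = [[1.000, 5.500, 5.000], [5.000, 1.500, 3.000], [0.000, -1.000, -2.000]] (det J = 30.000).
Solving J·Δ = −F gives Δ = (-3.750, -0.833, 0.167).
Then the next iterate is (x, y, z)₁ = (-0.750, 0.167, 0.667).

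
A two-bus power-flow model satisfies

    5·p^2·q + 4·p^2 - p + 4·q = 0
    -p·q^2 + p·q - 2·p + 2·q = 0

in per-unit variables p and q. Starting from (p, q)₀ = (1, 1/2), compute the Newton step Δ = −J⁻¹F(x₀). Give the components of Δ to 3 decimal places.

(-0.547, -0.104)

At (1, 1/2): F = (7.500, -0.750).
Jacobian J = [[10·p·q + 8·p - 1, 5·p^2 + 4], [-q^2 + q - 2, -2·p·q + p + 2]].
At the point, J = [[12.000, 9.000], [-1.750, 2.000]] (det J = 39.750).
Solving J·Δ = −F gives Δ = (-0.547, -0.104).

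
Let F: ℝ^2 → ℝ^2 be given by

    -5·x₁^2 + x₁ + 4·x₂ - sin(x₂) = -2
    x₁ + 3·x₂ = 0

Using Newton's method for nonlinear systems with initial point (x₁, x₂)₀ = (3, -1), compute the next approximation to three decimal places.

At (3, -1): F = (-43.15853, 0.000).
Jacobian J = [[-10·x₁ + 1, -cos(x₂) + 4], [1, 3]].
At the point, J = [[-29.000, 3.45970], [1.000, 3.000]] (det J = -90.45970).
Solving J·Δ = −F gives Δ = (-1.431, 0.477).
Then the next iterate is (x₁, x₂)₁ = (1.569, -0.523).

(1.569, -0.523)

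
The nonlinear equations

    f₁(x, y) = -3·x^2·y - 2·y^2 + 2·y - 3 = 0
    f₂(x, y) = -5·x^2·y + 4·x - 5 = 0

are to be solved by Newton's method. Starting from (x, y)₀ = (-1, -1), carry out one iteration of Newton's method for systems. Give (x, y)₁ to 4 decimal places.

At (-1, -1): F = (-4.0000, -4.0000).
Jacobian J = [[-6·x·y, -3·x^2 - 4·y + 2], [-10·x·y + 4, -5·x^2]].
At the point, J = [[-6.0000, 3.0000], [-6.0000, -5.0000]] (det J = 48.0000).
Solving J·Δ = −F gives Δ = (-0.6667, 0.0000).
Then the next iterate is (x, y)₁ = (-1.6667, -1.0000).

(-1.6667, -1.0000)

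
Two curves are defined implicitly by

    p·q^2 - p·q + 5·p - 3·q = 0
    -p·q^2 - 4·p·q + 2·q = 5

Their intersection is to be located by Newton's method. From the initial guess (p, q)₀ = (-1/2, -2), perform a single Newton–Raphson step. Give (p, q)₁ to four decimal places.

(-0.3125, 3.1250)

At (-1/2, -2): F = (0.5000, -11.0000).
Jacobian J = [[q^2 - q + 5, 2·p·q - p - 3], [-q^2 - 4·q, -2·p·q - 4·p + 2]].
At the point, J = [[11.0000, -0.5000], [4.0000, 2.0000]] (det J = 24.0000).
Solving J·Δ = −F gives Δ = (0.1875, 5.1250).
Then the next iterate is (p, q)₁ = (-0.3125, 3.1250).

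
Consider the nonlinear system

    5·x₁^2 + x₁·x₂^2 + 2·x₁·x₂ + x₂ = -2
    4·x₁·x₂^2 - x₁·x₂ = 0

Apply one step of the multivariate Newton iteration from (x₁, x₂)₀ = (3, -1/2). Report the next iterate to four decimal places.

At (3, -1/2): F = (44.2500, 4.5000).
Jacobian J = [[10·x₁ + x₂^2 + 2·x₂, 2·x₁·x₂ + 2·x₁ + 1], [4·x₂^2 - x₂, 8·x₁·x₂ - x₁]].
At the point, J = [[29.2500, 4.0000], [1.5000, -15.0000]] (det J = -444.7500).
Solving J·Δ = −F gives Δ = (-1.5329, 0.1467).
Then the next iterate is (x₁, x₂)₁ = (1.4671, -0.3533).

(1.4671, -0.3533)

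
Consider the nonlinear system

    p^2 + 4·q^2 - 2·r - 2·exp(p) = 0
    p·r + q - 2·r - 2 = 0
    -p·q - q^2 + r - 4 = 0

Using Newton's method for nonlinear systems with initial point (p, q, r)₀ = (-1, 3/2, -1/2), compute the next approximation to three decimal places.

(-2.735, 0.285, -0.282)

At (-1, 3/2, -1/2): F = (10.26424, 1.000, -5.250).
Jacobian J = [[2·p - 2·exp(p), 8·q, -2], [r, 1, p - 2], [-q, -p - 2·q, 1]].
At the point, J = [[-2.73576, 12.000, -2.000], [-0.500, 1.000, -3.000], [-1.500, -2.000, 1.000]] (det J = 68.67879).
Solving J·Δ = −F gives Δ = (-1.735, -1.215, 0.218).
Then the next iterate is (p, q, r)₁ = (-2.735, 0.285, -0.282).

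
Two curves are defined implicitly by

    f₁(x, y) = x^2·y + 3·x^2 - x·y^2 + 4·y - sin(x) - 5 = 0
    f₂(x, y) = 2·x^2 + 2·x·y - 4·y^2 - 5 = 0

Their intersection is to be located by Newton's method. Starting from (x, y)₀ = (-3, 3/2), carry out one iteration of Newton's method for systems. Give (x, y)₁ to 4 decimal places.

(-1.9231, 0.6838)

At (-3, 3/2): F = (48.391120, -5.0000).
Jacobian J = [[2·x·y + 6·x - y^2 - cos(x), x^2 - 2·x·y + 4], [4·x + 2·y, 2·x - 8·y]].
At the point, J = [[-28.260008, 22.0000], [-9.0000, -18.0000]] (det J = 706.680135).
Solving J·Δ = −F gives Δ = (1.0769, -0.8162).
Then the next iterate is (x, y)₁ = (-1.9231, 0.6838).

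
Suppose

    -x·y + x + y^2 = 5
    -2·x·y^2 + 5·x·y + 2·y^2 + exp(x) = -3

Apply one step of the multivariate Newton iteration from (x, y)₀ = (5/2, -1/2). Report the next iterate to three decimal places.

At (5/2, -1/2): F = (-1.000, 8.18249).
Jacobian J = [[-y + 1, -x + 2·y], [-2·y^2 + 5·y + exp(x), -4·x·y + 5·x + 4·y]].
At the point, J = [[1.500, -3.500], [9.18249, 15.500]] (det J = 55.38873).
Solving J·Δ = −F gives Δ = (-0.237, -0.387).
Then the next iterate is (x, y)₁ = (2.263, -0.887).

(2.263, -0.887)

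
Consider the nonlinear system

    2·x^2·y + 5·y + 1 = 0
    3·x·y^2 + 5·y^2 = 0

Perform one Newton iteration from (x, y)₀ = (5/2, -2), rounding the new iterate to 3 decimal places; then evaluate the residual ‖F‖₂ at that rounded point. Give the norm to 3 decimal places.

At (5/2, -2): F = (-34.000, 50.000).
Jacobian J = [[4·x·y, 2·x^2 + 5], [3·y^2, 6·x·y + 10·y]].
At the point, J = [[-20.000, 17.500], [12.000, -50.000]] (det J = 790.000).
Solving J·Δ = −F gives Δ = (-1.044, 0.749).
Then the next iterate is (x, y)₁ = (1.456, -1.251).
Re-evaluating at (1.456, -1.251): F = (-10.55908, 14.66093), so ‖F‖₂ = 18.068.

18.068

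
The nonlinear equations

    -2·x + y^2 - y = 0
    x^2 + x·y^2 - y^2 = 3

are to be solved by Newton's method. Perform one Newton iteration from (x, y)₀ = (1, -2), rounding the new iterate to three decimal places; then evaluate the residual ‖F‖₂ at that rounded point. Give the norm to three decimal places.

At (1, -2): F = (4.000, -2.000).
Jacobian J = [[-2, 2·y - 1], [2·x + y^2, 2·x·y - 2·y]].
At the point, J = [[-2.000, -5.000], [6.000, 0.000]] (det J = 30.000).
Solving J·Δ = −F gives Δ = (0.333, 0.667).
Then the next iterate is (x, y)₁ = (1.333, -1.333).
Re-evaluating at (1.333, -1.333): F = (0.44389, -0.63141), so ‖F‖₂ = 0.772.

0.772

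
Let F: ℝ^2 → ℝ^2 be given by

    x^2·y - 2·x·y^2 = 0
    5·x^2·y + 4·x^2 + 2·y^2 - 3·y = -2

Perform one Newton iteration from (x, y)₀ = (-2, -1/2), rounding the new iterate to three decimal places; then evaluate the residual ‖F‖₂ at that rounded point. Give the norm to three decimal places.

At (-2, -1/2): F = (-1.000, 10.000).
Jacobian J = [[2·x·y - 2·y^2, x^2 - 4·x·y], [10·x·y + 8·x, 5·x^2 + 4·y - 3]].
At the point, J = [[1.500, 0.000], [-6.000, 15.000]] (det J = 22.500).
Solving J·Δ = −F gives Δ = (0.667, -0.400).
Then the next iterate is (x, y)₁ = (-1.333, -0.900).
Re-evaluating at (-1.333, -0.900): F = (0.56026, 5.43156), so ‖F‖₂ = 5.460.

5.460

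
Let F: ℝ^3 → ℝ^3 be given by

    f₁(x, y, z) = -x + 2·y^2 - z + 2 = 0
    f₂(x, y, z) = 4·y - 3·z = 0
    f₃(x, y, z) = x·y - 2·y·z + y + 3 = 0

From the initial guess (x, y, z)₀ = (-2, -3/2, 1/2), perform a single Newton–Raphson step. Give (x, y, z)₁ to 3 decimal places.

(-1.231, -0.173, -0.231)

At (-2, -3/2, 1/2): F = (8.000, -7.500, 6.000).
Jacobian J = [[-1, 4·y, -1], [0, 4, -3], [y, x - 2·z + 1, -2·y]].
At the point, J = [[-1.000, -6.000, -1.000], [0.000, 4.000, -3.000], [-1.500, -2.000, 3.000]] (det J = -39.000).
Solving J·Δ = −F gives Δ = (0.769, 1.327, -0.731).
Then the next iterate is (x, y, z)₁ = (-1.231, -0.173, -0.231).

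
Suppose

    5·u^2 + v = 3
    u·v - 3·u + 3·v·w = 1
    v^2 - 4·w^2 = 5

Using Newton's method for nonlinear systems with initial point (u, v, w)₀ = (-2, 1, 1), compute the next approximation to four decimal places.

At (-2, 1, 1): F = (18.0000, 6.0000, -8.0000).
Jacobian J = [[10·u, 1, 0], [v - 3, u + 3·w, 3·v], [0, 2·v, -8·w]].
At the point, J = [[-20.0000, 1.0000, 0.0000], [-2.0000, 1.0000, 3.0000], [0.0000, 2.0000, -8.0000]] (det J = 264.0000).
Solving J·Δ = −F gives Δ = (0.8636, -0.7273, -1.1818).
Then the next iterate is (u, v, w)₁ = (-1.1364, 0.2727, -0.1818).

(-1.1364, 0.2727, -0.1818)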